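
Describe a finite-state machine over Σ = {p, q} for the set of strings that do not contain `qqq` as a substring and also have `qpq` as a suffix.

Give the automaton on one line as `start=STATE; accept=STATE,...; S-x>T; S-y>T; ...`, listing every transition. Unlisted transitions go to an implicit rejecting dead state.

start=s0; accept=s4; s0-p>s0; s0-q>s1; s1-p>s2; s1-q>s3; s2-p>s0; s2-q>s4; s3-p>s2; s3-q>s5; s4-p>s2; s4-q>s3; s5-p>s5; s5-q>s5

Handle the two conditions separately and then intersect. The first has 4 states tracking partial matches of the forbidden pattern `qqq`; the second has 4 states tracking how much of the suffix `qpq` has currently been matched. A product state is a pair (one from each), accepting exactly when both do. Minimizing collapses redundant product states.
        p   q  
>  s0   s0  s1 
   s1   s2  s3 
   s2   s0  s4 
   s3   s2  s5 
 * s4   s2  s3 
   s5   s5  s5 
(> = start, * = accepting)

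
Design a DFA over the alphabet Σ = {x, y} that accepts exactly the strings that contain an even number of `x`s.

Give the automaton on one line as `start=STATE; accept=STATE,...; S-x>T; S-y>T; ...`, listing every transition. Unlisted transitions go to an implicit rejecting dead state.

The only thing that matters is how many `x`s have appeared, reduced mod 2. Use one state per residue: S0 for 0, …, S1 for 1. Reading `x` moves to the next residue; anything else stays put. S0 is accepting.
        x   y  
>* S0   S1  S0 
   S1   S0  S1 
(> = start, * = accepting)

start=S0; accept=S0; S0-x>S1; S0-y>S0; S1-x>S0; S1-y>S1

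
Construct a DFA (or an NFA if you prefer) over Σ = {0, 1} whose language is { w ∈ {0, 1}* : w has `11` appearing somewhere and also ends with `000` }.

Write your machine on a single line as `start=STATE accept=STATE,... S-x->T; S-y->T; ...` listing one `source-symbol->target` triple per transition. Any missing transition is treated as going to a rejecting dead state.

start=s0; accept=s5; s0-0->s0; s0-1->s1; s1-0->s0; s1-1->s2; s2-0->s3; s2-1->s2; s3-0->s4; s3-1->s2; s4-0->s5; s4-1->s2; s5-0->s5; s5-1->s2

Handle the two conditions separately and then intersect. The first has 3 states tracking whether and how much of `11` has been seen; the second has 4 states tracking how much of the suffix `000` has currently been matched. A product state is a pair (one from each), accepting exactly when both do. Minimizing collapses redundant product states.
A 6-state machine:
        0   1  
>  s0   s0  s1 
   s1   s0  s2 
   s2   s3  s2 
   s3   s4  s2 
   s4   s5  s2 
 * s5   s5  s2 
(> = start, * = accepting)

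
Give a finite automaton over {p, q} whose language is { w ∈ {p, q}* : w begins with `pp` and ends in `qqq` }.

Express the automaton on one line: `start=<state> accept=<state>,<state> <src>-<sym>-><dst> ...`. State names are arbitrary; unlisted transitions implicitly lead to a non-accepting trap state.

Build one automaton per condition and run them in lockstep. One (4 states) tracks whether the input so far still matches the prefix `pp`; the other (4 states) tracks how much of the suffix `qqq` has currently been matched. Each combined state is a pair, one component from each; accept when both components accept.
With 10 states:
        p   q  
>  s0   s1  s2 
   s1   s3  s2 
   s2   s4  s5 
   s3   s3  s6 
   s4   s4  s2 
   s5   s4  s7 
   s6   s3  s8 
   s7   s4  s7 
   s8   s3  s9 
 * s9   s3  s9 
(> = start, * = accepting)

start=s0 accept=s9 s0-p->s1 s0-q->s2 s1-p->s3 s1-q->s2 s2-p->s4 s2-q->s5 s3-p->s3 s3-q->s6 s4-p->s4 s4-q->s2 s5-p->s4 s5-q->s7 s6-p->s3 s6-q->s8 s7-p->s4 s7-q->s7 s8-p->s3 s8-q->s9 s9-p->s3 s9-q->s9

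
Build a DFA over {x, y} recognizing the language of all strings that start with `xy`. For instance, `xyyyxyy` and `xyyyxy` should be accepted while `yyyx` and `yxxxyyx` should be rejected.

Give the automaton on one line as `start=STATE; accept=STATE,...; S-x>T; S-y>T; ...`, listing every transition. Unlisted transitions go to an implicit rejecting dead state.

Walk along `xy` while the input agrees: from q0 take `x` to q1, and so on. Any deviation drops to the rejecting sink q3. Once q2 is reached the prefix is confirmed and every continuation is accepted.
With 4 states:
        x   y  
>  q0   q1  q3 
   q1   q3  q2 
 * q2   q2  q2 
   q3   q3  q3 
(> = start, * = accepting)

start=q0; accept=q2; q0-x>q1; q0-y>q3; q1-x>q3; q1-y>q2; q2-x>q2; q2-y>q2; q3-x>q3; q3-y>q3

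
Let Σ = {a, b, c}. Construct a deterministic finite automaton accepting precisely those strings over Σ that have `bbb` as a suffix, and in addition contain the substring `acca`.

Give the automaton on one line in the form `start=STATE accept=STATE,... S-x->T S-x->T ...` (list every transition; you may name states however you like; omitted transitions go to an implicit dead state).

Build one automaton per condition and run them in lockstep. The first has 4 states tracking how much of the suffix `bbb` has currently been matched; the second has 5 states tracking whether and how much of `acca` has been seen. A product state is a pair (one from each), accepting exactly when both do.
11 states suffice.
          a    b    c  
>  q0     q1   q2   q0 
   q1     q1   q2   q3 
   q2     q1   q4   q0 
   q3     q1   q2   q5 
   q4     q1   q6   q0 
   q5     q7   q2   q0 
   q6     q1   q6   q0 
   q7     q7   q8   q7 
   q8     q7   q9   q7 
   q9     q7  q10   q7 
 * q10    q7  q10   q7 
(> = start, * = accepting)

start=q0 accept=q10 q0-a->q1 q0-b->q2 q0-c->q0 q1-a->q1 q1-b->q2 q1-c->q3 q2-a->q1 q2-b->q4 q2-c->q0 q3-a->q1 q3-b->q2 q3-c->q5 q4-a->q1 q4-b->q6 q4-c->q0 q5-a->q7 q5-b->q2 q5-c->q0 q6-a->q1 q6-b->q6 q6-c->q0 q7-a->q7 q7-b->q8 q7-c->q7 q8-a->q7 q8-b->q9 q8-c->q7 q9-a->q7 q9-b->q10 q9-c->q7 q10-a->q7 q10-b->q10 q10-c->q7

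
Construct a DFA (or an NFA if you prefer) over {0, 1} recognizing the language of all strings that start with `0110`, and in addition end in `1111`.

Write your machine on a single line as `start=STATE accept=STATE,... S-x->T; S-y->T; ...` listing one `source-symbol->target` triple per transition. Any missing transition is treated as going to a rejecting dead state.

start=A; accept=N; A-0->B; A-1->C; B-0->D; B-1->E; C-0->D; C-1->F; D-0->D; D-1->C; E-0->D; E-1->G; F-0->D; F-1->H; G-0->I; G-1->H; H-0->D; H-1->J; I-0->I; I-1->K; J-0->D; J-1->J; K-0->I; K-1->L; L-0->I; L-1->M; M-0->I; M-1->N; N-0->I; N-1->N

Handle the two conditions separately and then intersect. The first has 6 states tracking whether the input so far still matches the prefix `0110`; the second has 5 states tracking how much of the suffix `1111` has currently been matched. A product state is a pair (one from each), accepting exactly when both do.
With 14 states:
       0  1 
>  A   B  C 
   B   D  E 
   C   D  F 
   D   D  C 
   E   D  G 
   F   D  H 
   G   I  H 
   H   D  J 
   I   I  K 
   J   D  J 
   K   I  L 
   L   I  M 
   M   I  N 
 * N   I  N 
(> = start, * = accepting)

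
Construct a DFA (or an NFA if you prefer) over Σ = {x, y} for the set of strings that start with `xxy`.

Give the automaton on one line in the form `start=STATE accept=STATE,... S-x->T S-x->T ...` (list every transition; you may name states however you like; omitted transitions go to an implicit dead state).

Walk along `xxy` while the input agrees: from q0 take `x` to q1, and so on. Any deviation drops to the rejecting sink q4. Once q3 is reached the prefix is confirmed and every continuation is accepted.
5 states suffice.
        x   y  
>  q0   q1  q4 
   q1   q2  q4 
   q2   q4  q3 
 * q3   q3  q3 
   q4   q4  q4 
(> = start, * = accepting)

start=q0 accept=q3 q0-x->q1 q0-y->q4 q1-x->q2 q1-y->q4 q2-x->q4 q2-y->q3 q3-x->q3 q3-y->q3 q4-x->q4 q4-y->q4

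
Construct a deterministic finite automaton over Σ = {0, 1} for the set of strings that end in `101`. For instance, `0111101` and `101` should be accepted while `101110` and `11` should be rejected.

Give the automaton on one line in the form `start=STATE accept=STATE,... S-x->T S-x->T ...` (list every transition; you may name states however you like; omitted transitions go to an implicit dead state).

Remember how much of `101` the current input suffix matches. State A means no match yet; B means the last symbol is `1`; C means the last 2 symbols are `10`; D means the last 3 symbols are `101`. Only D accepts. On a mismatch, fall back to the longest proper suffix that is still a prefix of `101`.
4 states suffice.
       0  1 
>  A   A  B 
   B   C  B 
   C   A  D 
 * D   C  B 
(> = start, * = accepting)

start=A accept=D A-0->A A-1->B B-0->C B-1->B C-0->A C-1->D D-0->C D-1->B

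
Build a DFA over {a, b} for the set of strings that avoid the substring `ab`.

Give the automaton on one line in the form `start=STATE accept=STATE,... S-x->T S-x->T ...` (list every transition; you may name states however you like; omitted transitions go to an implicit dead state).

start=s0 accept=s0,s1 s0-a->s1 s0-b->s0 s1-a->s1 s1-b->s2 s2-a->s2 s2-b->s2

Track partial matches of the forbidden pattern `ab`. State s2 is a dead state reached once `ab` has occurred; every other state accepts. s0 means no part of `ab` is currently matched.
A 3-state machine:
        a   b  
>* s0   s1  s0 
 * s1   s1  s2 
   s2   s2  s2 
(> = start, * = accepting)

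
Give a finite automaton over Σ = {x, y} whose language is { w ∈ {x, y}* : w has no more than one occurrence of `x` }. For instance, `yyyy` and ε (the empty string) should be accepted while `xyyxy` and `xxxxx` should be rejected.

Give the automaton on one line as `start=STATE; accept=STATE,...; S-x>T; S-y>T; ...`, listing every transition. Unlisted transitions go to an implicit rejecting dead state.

start=S0; accept=S0,S1; S0-x>S1; S0-y>S0; S1-x>S2; S1-y>S1; S2-x>S2; S2-y>S2

Count `x`s, saturating at 2: state S0 means no `x` yet, S1 means one `x` seen, S2 means more than one. Each `x` increments (capped at S2); other symbols loop. Accept from {S0, S1}.
3 states suffice.
        x   y  
>* S0   S1  S0 
 * S1   S2  S1 
   S2   S2  S2 
(> = start, * = accepting)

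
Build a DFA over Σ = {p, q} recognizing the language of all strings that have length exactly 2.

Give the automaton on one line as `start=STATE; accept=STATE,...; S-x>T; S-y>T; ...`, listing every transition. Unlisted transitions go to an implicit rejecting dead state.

start=s0; accept=s2; s0-p>s1; s0-q>s1; s1-p>s2; s1-q>s2; s2-p>s3; s2-q>s3; s3-p>s3; s3-q>s3

We only need to distinguish lengths 0, 1, …, 2, and '>2'. Chain s0 → s1 → s2 → s3 on every symbol, with s3 looping. Accepting states: {s2}.
A 4-state machine:
        p   q  
>  s0   s1  s1 
   s1   s2  s2 
 * s2   s3  s3 
   s3   s3  s3 
(> = start, * = accepting)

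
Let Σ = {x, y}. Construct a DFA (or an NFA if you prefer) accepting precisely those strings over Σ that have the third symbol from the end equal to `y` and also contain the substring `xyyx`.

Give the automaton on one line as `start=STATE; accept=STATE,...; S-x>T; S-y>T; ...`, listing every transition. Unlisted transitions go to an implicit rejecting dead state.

Handle the two conditions separately and then intersect. The first has 15 states tracking the last 3 symbols read; the second has 5 states tracking whether and how much of `xyyx` has been seen. A product state is a pair (one from each), accepting exactly when both do.
23 states suffice.
          x    y  
>  q0     q1   q2 
   q1     q3   q4 
   q2     q5   q6 
   q3     q7   q8 
   q4     q9  q10 
   q5    q11  q12 
   q6    q13  q14 
   q7     q7   q8 
   q8     q9  q10 
   q9    q11  q12 
   q10   q15  q14 
   q11    q7   q8 
   q12    q9  q10 
   q13   q11  q12 
   q14   q13  q14 
 * q15   q16  q17 
 * q16   q18  q19 
 * q17   q20  q21 
   q18   q18  q19 
   q19   q20  q21 
   q20   q16  q17 
   q21   q15  q22 
 * q22   q15  q22 
(> = start, * = accepting)

start=q0; accept=q15,q16,q17,q22; q0-x>q1; q0-y>q2; q1-x>q3; q1-y>q4; q2-x>q5; q2-y>q6; q3-x>q7; q3-y>q8; q4-x>q9; q4-y>q10; q5-x>q11; q5-y>q12; q6-x>q13; q6-y>q14; q7-x>q7; q7-y>q8; q8-x>q9; q8-y>q10; q9-x>q11; q9-y>q12; q10-x>q15; q10-y>q14; q11-x>q7; q11-y>q8; q12-x>q9; q12-y>q10; q13-x>q11; q13-y>q12; q14-x>q13; q14-y>q14; q15-x>q16; q15-y>q17; q16-x>q18; q16-y>q19; q17-x>q20; q17-y>q21; q18-x>q18; q18-y>q19; q19-x>q20; q19-y>q21; q20-x>q16; q20-y>q17; q21-x>q15; q21-y>q22; q22-x>q15; q22-y>q22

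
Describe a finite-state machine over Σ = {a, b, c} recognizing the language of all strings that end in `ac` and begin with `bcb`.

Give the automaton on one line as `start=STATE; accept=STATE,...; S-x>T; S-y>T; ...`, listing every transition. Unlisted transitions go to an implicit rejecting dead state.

start=q0; accept=q6; q0-a>q1; q0-b>q2; q0-c>q1; q1-a>q1; q1-b>q1; q1-c>q1; q2-a>q1; q2-b>q1; q2-c>q3; q3-a>q1; q3-b>q4; q3-c>q1; q4-a>q5; q4-b>q4; q4-c>q4; q5-a>q5; q5-b>q4; q5-c>q6; q6-a>q5; q6-b>q4; q6-c>q4

Build one automaton per condition and run them in lockstep. The first has 3 states tracking how much of the suffix `ac` has currently been matched; the second has 5 states tracking whether the input so far still matches the prefix `bcb`. A product state is a pair (one from each), accepting exactly when both do. Equivalent product states are then merged.
A 7-state machine:
        a   b   c  
>  q0   q1  q2  q1 
   q1   q1  q1  q1 
   q2   q1  q1  q3 
   q3   q1  q4  q1 
   q4   q5  q4  q4 
   q5   q5  q4  q6 
 * q6   q5  q4  q4 
(> = start, * = accepting)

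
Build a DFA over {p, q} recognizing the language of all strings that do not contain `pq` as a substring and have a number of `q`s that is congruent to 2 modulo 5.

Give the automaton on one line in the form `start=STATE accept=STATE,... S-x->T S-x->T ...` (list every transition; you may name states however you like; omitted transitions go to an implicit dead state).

Build one automaton per condition and run them in lockstep. The first has 3 states tracking partial matches of the forbidden pattern `pq`; the second has 5 states tracking the count of `q`s modulo 5. A product state is a pair (one from each), accepting exactly when both do.
15 states suffice.
       p  q 
>  A   B  C 
   B   B  D 
   C   E  F 
   D   D  G 
   E   E  G 
 * F   H  I 
   G   G  J 
 * H   H  J 
   I   K  L 
   J   J  M 
   K   K  M 
   L   N  A 
   M   M  O 
   N   N  O 
   O   O  D 
(> = start, * = accepting)

start=A accept=F,H A-p->B A-q->C B-p->B B-q->D C-p->E C-q->F D-p->D D-q->G E-p->E E-q->G F-p->H F-q->I G-p->G G-q->J H-p->H H-q->J I-p->K I-q->L J-p->J J-q->M K-p->K K-q->M L-p->N L-q->A M-p->M M-q->O N-p->N N-q->O O-p->O O-q->D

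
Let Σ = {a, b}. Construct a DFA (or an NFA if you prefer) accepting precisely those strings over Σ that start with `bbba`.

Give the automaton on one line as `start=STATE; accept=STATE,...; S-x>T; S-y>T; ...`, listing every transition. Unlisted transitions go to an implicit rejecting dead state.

Check the first 4 symbols one by one: s0 through s3 record how many have matched `bbba` so far; any wrong symbol goes to the dead state s5. After all 4 match we enter the accepting sink s4.
A 6-state machine:
        a   b  
>  s0   s5  s1 
   s1   s5  s2 
   s2   s5  s3 
   s3   s4  s5 
 * s4   s4  s4 
   s5   s5  s5 
(> = start, * = accepting)

start=s0; accept=s4; s0-a>s5; s0-b>s1; s1-a>s5; s1-b>s2; s2-a>s5; s2-b>s3; s3-a>s4; s3-b>s5; s4-a>s4; s4-b>s4; s5-a>s5; s5-b>s5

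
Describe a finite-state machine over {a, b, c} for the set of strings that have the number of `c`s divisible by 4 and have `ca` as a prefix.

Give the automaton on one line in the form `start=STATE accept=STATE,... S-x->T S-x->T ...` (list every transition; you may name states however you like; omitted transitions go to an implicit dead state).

start=q0 accept=q6 q0-a->q1 q0-b->q1 q0-c->q2 q1-a->q1 q1-b->q1 q1-c->q1 q2-a->q3 q2-b->q1 q2-c->q1 q3-a->q3 q3-b->q3 q3-c->q4 q4-a->q4 q4-b->q4 q4-c->q5 q5-a->q5 q5-b->q5 q5-c->q6 q6-a->q6 q6-b->q6 q6-c->q3

Handle the two conditions separately and then intersect. One (4 states) tracks the count of `c`s modulo 4; the other (4 states) tracks whether the input so far still matches the prefix `ca`. Each combined state is a pair, one component from each; accept when both components accept. Equivalent product states are then merged.
7 states suffice.
        a   b   c  
>  q0   q1  q1  q2 
   q1   q1  q1  q1 
   q2   q3  q1  q1 
   q3   q3  q3  q4 
   q4   q4  q4  q5 
   q5   q5  q5  q6 
 * q6   q6  q6  q3 
(> = start, * = accepting)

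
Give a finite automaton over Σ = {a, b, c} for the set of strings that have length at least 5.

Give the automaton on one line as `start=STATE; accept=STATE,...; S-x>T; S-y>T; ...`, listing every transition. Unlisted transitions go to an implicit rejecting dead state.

start=q0; accept=q5,q6; q0-a>q1; q0-b>q1; q0-c>q1; q1-a>q2; q1-b>q2; q1-c>q2; q2-a>q3; q2-b>q3; q2-c>q3; q3-a>q4; q3-b>q4; q3-c>q4; q4-a>q5; q4-b>q5; q4-c>q5; q5-a>q6; q5-b>q6; q5-c>q6; q6-a>q6; q6-b>q6; q6-c>q6

We only need to distinguish lengths 0, 1, …, 5, and '>5'. Chain q0 → q1 → q2 → q3 → q4 → q5 → q6 on every symbol, with q6 looping. Accepting states: {q5, q6}.
A 7-state machine:
        a   b   c  
>  q0   q1  q1  q1 
   q1   q2  q2  q2 
   q2   q3  q3  q3 
   q3   q4  q4  q4 
   q4   q5  q5  q5 
 * q5   q6  q6  q6 
 * q6   q6  q6  q6 
(> = start, * = accepting)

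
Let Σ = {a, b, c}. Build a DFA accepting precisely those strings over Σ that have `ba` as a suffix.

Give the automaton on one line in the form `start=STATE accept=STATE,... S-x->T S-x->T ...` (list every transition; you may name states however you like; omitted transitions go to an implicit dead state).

start=S0 accept=S2 S0-a->S0 S0-b->S1 S0-c->S0 S1-a->S2 S1-b->S1 S1-c->S0 S2-a->S0 S2-b->S1 S2-c->S0

Remember how much of `ba` the current input suffix matches. State S0 means no match yet; S1 means the last symbol is `b`; S2 means the last 2 symbols are `ba`. Only S2 accepts. On a mismatch, fall back to the longest proper suffix that is still a prefix of `ba`.
3 states suffice.
        a   b   c  
>  S0   S0  S1  S0 
   S1   S2  S1  S0 
 * S2   S0  S1  S0 
(> = start, * = accepting)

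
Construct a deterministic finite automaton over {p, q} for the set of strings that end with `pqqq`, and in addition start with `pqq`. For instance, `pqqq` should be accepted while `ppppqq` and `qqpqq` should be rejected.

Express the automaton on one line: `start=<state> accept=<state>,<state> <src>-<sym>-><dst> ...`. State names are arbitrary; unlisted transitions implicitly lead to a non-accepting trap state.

start=A accept=J A-p->B A-q->C B-p->D B-q->E C-p->D C-q->C D-p->D D-q->F E-p->D E-q->G F-p->D F-q->H G-p->I G-q->J H-p->D H-q->K I-p->I I-q->L J-p->I J-q->M K-p->D K-q->C L-p->I L-q->G M-p->I M-q->M

Build one automaton per condition and run them in lockstep. One (5 states) tracks how much of the suffix `pqqq` has currently been matched; the other (5 states) tracks whether the input so far still matches the prefix `pqq`. Each combined state is a pair, one component from each; accept when both components accept.
       p  q 
>  A   B  C 
   B   D  E 
   C   D  C 
   D   D  F 
   E   D  G 
   F   D  H 
   G   I  J 
   H   D  K 
   I   I  L 
 * J   I  M 
   K   D  C 
   L   I  G 
   M   I  M 
(> = start, * = accepting)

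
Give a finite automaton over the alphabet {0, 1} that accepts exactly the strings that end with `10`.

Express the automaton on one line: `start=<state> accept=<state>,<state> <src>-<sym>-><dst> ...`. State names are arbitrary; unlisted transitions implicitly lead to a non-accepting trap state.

Remember how much of `10` the current input suffix matches. State q0 means no match yet; q1 means the last symbol is `1`; q2 means the last 2 symbols are `10`. Only q2 accepts. On a mismatch, fall back to the longest proper suffix that is still a prefix of `10`.
        0   1  
>  q0   q0  q1 
   q1   q2  q1 
 * q2   q0  q1 
(> = start, * = accepting)

start=q0 accept=q2 q0-0->q0 q0-1->q1 q1-0->q2 q1-1->q1 q2-0->q0 q2-1->q1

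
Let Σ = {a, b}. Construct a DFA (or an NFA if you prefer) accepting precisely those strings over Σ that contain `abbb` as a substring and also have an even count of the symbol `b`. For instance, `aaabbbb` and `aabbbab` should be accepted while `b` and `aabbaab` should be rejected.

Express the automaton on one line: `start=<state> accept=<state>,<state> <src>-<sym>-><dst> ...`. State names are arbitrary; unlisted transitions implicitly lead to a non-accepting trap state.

start=s0 accept=s9 s0-a->s1 s0-b->s2 s1-a->s1 s1-b->s3 s2-a->s4 s2-b->s0 s3-a->s4 s3-b->s5 s4-a->s4 s4-b->s6 s5-a->s1 s5-b->s7 s6-a->s1 s6-b->s8 s7-a->s7 s7-b->s9 s8-a->s4 s8-b->s9 s9-a->s9 s9-b->s7

Build one automaton per condition and run them in lockstep. The first has 5 states tracking whether and how much of `abbb` has been seen; the second has 2 states tracking the count of `b`s modulo 2. A product state is a pair (one from each), accepting exactly when both do.
        a   b  
>  s0   s1  s2 
   s1   s1  s3 
   s2   s4  s0 
   s3   s4  s5 
   s4   s4  s6 
   s5   s1  s7 
   s6   s1  s8 
   s7   s7  s9 
   s8   s4  s9 
 * s9   s9  s7 
(> = start, * = accepting)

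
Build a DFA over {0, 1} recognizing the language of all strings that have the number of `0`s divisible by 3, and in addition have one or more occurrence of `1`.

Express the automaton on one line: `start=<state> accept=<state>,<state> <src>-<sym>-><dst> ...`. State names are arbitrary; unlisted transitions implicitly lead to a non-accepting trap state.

start=s0 accept=s2,s5 s0-0->s1 s0-1->s2 s1-0->s3 s1-1->s4 s2-0->s4 s2-1->s5 s3-0->s0 s3-1->s6 s4-0->s6 s4-1->s7 s5-0->s7 s5-1->s5 s6-0->s2 s6-1->s8 s7-0->s8 s7-1->s7 s8-0->s5 s8-1->s8

Build one automaton per condition and run them in lockstep. The first has 3 states tracking the count of `0`s modulo 3; the second has 3 states tracking the count of `1`s, saturating at 2. A product state is a pair (one from each), accepting exactly when both do.
A 9-state machine:
        0   1  
>  s0   s1  s2 
   s1   s3  s4 
 * s2   s4  s5 
   s3   s0  s6 
   s4   s6  s7 
 * s5   s7  s5 
   s6   s2  s8 
   s7   s8  s7 
   s8   s5  s8 
(> = start, * = accepting)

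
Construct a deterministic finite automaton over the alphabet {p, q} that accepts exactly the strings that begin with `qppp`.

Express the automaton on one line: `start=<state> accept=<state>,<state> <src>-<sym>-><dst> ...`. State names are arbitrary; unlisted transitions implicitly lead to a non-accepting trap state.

start=A accept=E A-p->F A-q->B B-p->C B-q->F C-p->D C-q->F D-p->E D-q->F E-p->E E-q->E F-p->F F-q->F

Check the first 4 symbols one by one: A through D record how many have matched `qppp` so far; any wrong symbol goes to the dead state F. After all 4 match we enter the accepting sink E.
With 6 states:
       p  q 
>  A   F  B 
   B   C  F 
   C   D  F 
   D   E  F 
 * E   E  E 
   F   F  F 
(> = start, * = accepting)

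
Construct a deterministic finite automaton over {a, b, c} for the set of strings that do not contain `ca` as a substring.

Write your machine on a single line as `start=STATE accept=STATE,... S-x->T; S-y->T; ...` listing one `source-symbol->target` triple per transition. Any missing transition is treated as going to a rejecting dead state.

start=q0; accept=q0,q1; q0-a->q0; q0-b->q0; q0-c->q1; q1-a->q2; q1-b->q0; q1-c->q1; q2-a->q2; q2-b->q2; q2-c->q2

This is the complement of 'contains `ca`'. Use the same substring-matching states — q0 through q2 holding how much of `ca` has just been matched — but flip the accepting set: everything except the trap q2 accepts.
With 3 states:
        a   b   c  
>* q0   q0  q0  q1 
 * q1   q2  q0  q1 
   q2   q2  q2  q2 
(> = start, * = accepting)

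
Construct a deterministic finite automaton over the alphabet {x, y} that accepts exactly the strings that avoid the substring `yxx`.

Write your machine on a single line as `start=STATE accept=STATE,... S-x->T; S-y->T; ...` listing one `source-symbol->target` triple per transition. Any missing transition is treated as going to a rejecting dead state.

Track partial matches of the forbidden pattern `yxx`. State S3 is a dead state reached once `yxx` has occurred; every other state accepts. S0 means no part of `yxx` is currently matched.
        x   y  
>* S0   S0  S1 
 * S1   S2  S1 
 * S2   S3  S1 
   S3   S3  S3 
(> = start, * = accepting)

start=S0; accept=S0,S1,S2; S0-x->S0; S0-y->S1; S1-x->S2; S1-y->S1; S2-x->S3; S2-y->S1; S3-x->S3; S3-y->S3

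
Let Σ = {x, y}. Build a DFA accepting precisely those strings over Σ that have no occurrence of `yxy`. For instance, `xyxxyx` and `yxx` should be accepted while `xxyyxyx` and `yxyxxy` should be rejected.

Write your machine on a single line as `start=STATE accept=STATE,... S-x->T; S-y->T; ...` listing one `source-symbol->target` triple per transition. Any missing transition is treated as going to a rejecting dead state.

Track partial matches of the forbidden pattern `yxy`. State S3 is a dead state reached once `yxy` has occurred; every other state accepts. S0 means no part of `yxy` is currently matched.
4 states suffice.
        x   y  
>* S0   S0  S1 
 * S1   S2  S1 
 * S2   S0  S3 
   S3   S3  S3 
(> = start, * = accepting)

start=S0; accept=S0,S1,S2; S0-x->S0; S0-y->S1; S1-x->S2; S1-y->S1; S2-x->S0; S2-y->S3; S3-x->S3; S3-y->S3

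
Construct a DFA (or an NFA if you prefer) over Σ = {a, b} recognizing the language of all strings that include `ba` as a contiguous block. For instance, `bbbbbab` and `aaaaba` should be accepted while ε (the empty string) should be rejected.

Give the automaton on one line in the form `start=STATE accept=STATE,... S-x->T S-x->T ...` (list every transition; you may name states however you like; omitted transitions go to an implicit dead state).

start=q0 accept=q2 q0-a->q0 q0-b->q1 q1-a->q2 q1-b->q1 q2-a->q2 q2-b->q2

States q0..q1 record the length of the longest prefix of `ba` that matches the current input suffix. Reaching q2 means `ba` has been seen, and we stay there forever. Accept from q2.
A 3-state machine:
        a   b  
>  q0   q0  q1 
   q1   q2  q1 
 * q2   q2  q2 
(> = start, * = accepting)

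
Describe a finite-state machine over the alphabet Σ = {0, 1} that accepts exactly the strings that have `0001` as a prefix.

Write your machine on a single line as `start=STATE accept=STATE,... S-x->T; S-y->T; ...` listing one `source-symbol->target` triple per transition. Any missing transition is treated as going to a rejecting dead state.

Walk along `0001` while the input agrees: from s0 take `0` to s1, and so on. Any deviation drops to the rejecting sink s5. Once s4 is reached the prefix is confirmed and every continuation is accepted.
A 6-state machine:
        0   1  
>  s0   s1  s5 
   s1   s2  s5 
   s2   s3  s5 
   s3   s5  s4 
 * s4   s4  s4 
   s5   s5  s5 
(> = start, * = accepting)

start=s0; accept=s4; s0-0->s1; s0-1->s5; s1-0->s2; s1-1->s5; s2-0->s3; s2-1->s5; s3-0->s5; s3-1->s4; s4-0->s4; s4-1->s4; s5-0->s5; s5-1->s5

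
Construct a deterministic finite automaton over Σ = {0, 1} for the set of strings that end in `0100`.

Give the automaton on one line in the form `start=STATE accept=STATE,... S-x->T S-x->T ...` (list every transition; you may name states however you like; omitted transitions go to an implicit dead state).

start=q0 accept=q4 q0-0->q1 q0-1->q0 q1-0->q1 q1-1->q2 q2-0->q3 q2-1->q0 q3-0->q4 q3-1->q2 q4-0->q1 q4-1->q2

Let each state record the length of the longest suffix of the input read so far that is also a prefix of `0100`. q1 means the last symbol is `0`; q2 means the last 2 symbols are `01`; q3 means the last 3 symbols are `010`; q4 means the last 4 symbols are `0100`. Accept only at q4, where the string currently ends in `0100`.
With 5 states:
        0   1  
>  q0   q1  q0 
   q1   q1  q2 
   q2   q3  q0 
   q3   q4  q2 
 * q4   q1  q2 
(> = start, * = accepting)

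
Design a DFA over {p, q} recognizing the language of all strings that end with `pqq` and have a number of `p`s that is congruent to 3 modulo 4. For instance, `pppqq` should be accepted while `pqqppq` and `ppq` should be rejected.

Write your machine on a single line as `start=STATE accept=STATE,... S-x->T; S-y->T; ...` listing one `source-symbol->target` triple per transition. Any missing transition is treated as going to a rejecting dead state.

start=s0; accept=s5; s0-p->s1; s0-q->s0; s1-p->s2; s1-q->s1; s2-p->s3; s2-q->s2; s3-p->s0; s3-q->s4; s4-p->s0; s4-q->s5; s5-p->s0; s5-q->s6; s6-p->s0; s6-q->s6

Run two small machines in parallel and take their product. The first has 4 states tracking how much of the suffix `pqq` has currently been matched; the second has 4 states tracking the count of `p`s modulo 4. A product state is a pair (one from each), accepting exactly when both do. Minimizing collapses redundant product states.
        p   q  
>  s0   s1  s0 
   s1   s2  s1 
   s2   s3  s2 
   s3   s0  s4 
   s4   s0  s5 
 * s5   s0  s6 
   s6   s0  s6 
(> = start, * = accepting)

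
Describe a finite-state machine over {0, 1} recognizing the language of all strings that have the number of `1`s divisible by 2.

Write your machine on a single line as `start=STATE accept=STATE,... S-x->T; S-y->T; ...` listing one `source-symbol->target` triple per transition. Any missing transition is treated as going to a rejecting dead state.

start=q0; accept=q0; q0-0->q0; q0-1->q1; q1-0->q1; q1-1->q0

Keep the running count of `1`s modulo 2: each `1` advances along the cycle q0 → q1 → q0 while other symbols loop. Accept at q0.
With 2 states:
        0   1  
>* q0   q0  q1 
   q1   q1  q0 
(> = start, * = accepting)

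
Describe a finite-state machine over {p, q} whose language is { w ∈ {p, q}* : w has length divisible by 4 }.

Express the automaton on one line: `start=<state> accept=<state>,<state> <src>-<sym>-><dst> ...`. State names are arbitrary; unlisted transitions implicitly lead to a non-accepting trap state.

start=A accept=A A-p->B A-q->B B-p->C B-q->C C-p->D C-q->D D-p->A D-q->A

Count input length modulo 4: every symbol advances one step around the cycle A → B → C → D → A. Accept at A.
4 states suffice.
       p  q 
>* A   B  B 
   B   C  C 
   C   D  D 
   D   A  A 
(> = start, * = accepting)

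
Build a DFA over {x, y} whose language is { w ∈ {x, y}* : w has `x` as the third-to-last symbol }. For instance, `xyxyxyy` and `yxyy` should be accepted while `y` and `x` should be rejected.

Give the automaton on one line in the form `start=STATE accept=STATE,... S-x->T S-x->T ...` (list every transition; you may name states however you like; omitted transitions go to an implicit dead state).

Because acceptance depends on a position counted from the end, the machine has to buffer the most recent 3 symbols. Make each state the string of the last up-to-3 symbols read; on input `x` shift the window left and append `x`. Accept when the buffered window has length 3 and begins with `x`.
With 15 states:
          x    y  
>  s0     s1   s2 
   s1     s3   s4 
   s2     s5   s6 
   s3     s7   s8 
   s4     s9  s10 
   s5    s11  s12 
   s6    s13  s14 
 * s7     s7   s8 
 * s8     s9  s10 
 * s9    s11  s12 
 * s10   s13  s14 
   s11    s7   s8 
   s12    s9  s10 
   s13   s11  s12 
   s14   s13  s14 
(> = start, * = accepting)

start=s0 accept=s7,s8,s9,s10 s0-x->s1 s0-y->s2 s1-x->s3 s1-y->s4 s2-x->s5 s2-y->s6 s3-x->s7 s3-y->s8 s4-x->s9 s4-y->s10 s5-x->s11 s5-y->s12 s6-x->s13 s6-y->s14 s7-x->s7 s7-y->s8 s8-x->s9 s8-y->s10 s9-x->s11 s9-y->s12 s10-x->s13 s10-y->s14 s11-x->s7 s11-y->s8 s12-x->s9 s12-y->s10 s13-x->s11 s13-y->s12 s14-x->s13 s14-y->s14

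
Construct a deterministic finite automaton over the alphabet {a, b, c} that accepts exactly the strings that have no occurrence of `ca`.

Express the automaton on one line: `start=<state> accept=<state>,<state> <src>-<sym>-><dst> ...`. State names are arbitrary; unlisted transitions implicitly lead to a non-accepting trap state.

Track partial matches of the forbidden pattern `ca`. State s2 is a dead state reached once `ca` has occurred; every other state accepts. s0 means no part of `ca` is currently matched.
With 3 states:
        a   b   c  
>* s0   s0  s0  s1 
 * s1   s2  s0  s1 
   s2   s2  s2  s2 
(> = start, * = accepting)

start=s0 accept=s0,s1 s0-a->s0 s0-b->s0 s0-c->s1 s1-a->s2 s1-b->s0 s1-c->s1 s2-a->s2 s2-b->s2 s2-c->s2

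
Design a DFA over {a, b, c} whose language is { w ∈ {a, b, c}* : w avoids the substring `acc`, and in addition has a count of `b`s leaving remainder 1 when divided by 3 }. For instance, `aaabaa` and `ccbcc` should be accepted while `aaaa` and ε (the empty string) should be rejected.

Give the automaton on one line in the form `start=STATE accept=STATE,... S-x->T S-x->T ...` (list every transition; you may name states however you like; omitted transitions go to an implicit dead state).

Build one automaton per condition and run them in lockstep. One (4 states) tracks partial matches of the forbidden pattern `acc`; the other (3 states) tracks the count of `b`s modulo 3. Each combined state is a pair, one component from each; accept when both components accept. After merging equivalent states the machine shrinks.
        a   b   c  
>  q0   q1  q2  q0 
   q1   q1  q2  q3 
 * q2   q4  q5  q2 
   q3   q1  q2  q6 
 * q4   q4  q5  q7 
   q5   q8  q0  q5 
   q6   q6  q6  q6 
 * q7   q4  q5  q6 
   q8   q8  q0  q9 
   q9   q8  q0  q6 
(> = start, * = accepting)

start=q0 accept=q2,q4,q7 q0-a->q1 q0-b->q2 q0-c->q0 q1-a->q1 q1-b->q2 q1-c->q3 q2-a->q4 q2-b->q5 q2-c->q2 q3-a->q1 q3-b->q2 q3-c->q6 q4-a->q4 q4-b->q5 q4-c->q7 q5-a->q8 q5-b->q0 q5-c->q5 q6-a->q6 q6-b->q6 q6-c->q6 q7-a->q4 q7-b->q5 q7-c->q6 q8-a->q8 q8-b->q0 q8-c->q9 q9-a->q8 q9-b->q0 q9-c->q6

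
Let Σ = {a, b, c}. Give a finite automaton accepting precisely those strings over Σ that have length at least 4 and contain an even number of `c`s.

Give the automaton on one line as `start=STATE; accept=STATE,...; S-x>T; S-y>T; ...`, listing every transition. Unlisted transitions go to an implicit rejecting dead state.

Handle the two conditions separately and then intersect. One (6 states) tracks the input length, saturating at 5; the other (2 states) tracks the count of `c`s modulo 2. Each combined state is a pair, one component from each; accept when both components accept. Minimizing collapses redundant product states.
With 8 states:
        a   b   c  
>  S0   S1  S1  S2 
   S1   S3  S3  S4 
   S2   S4  S4  S3 
   S3   S5  S5  S6 
   S4   S6  S6  S5 
   S5   S7  S7  S6 
   S6   S6  S6  S7 
 * S7   S7  S7  S6 
(> = start, * = accepting)

start=S0; accept=S7; S0-a>S1; S0-b>S1; S0-c>S2; S1-a>S3; S1-b>S3; S1-c>S4; S2-a>S4; S2-b>S4; S2-c>S3; S3-a>S5; S3-b>S5; S3-c>S6; S4-a>S6; S4-b>S6; S4-c>S5; S5-a>S7; S5-b>S7; S5-c>S6; S6-a>S6; S6-b>S6; S6-c>S7; S7-a>S7; S7-b>S7; S7-c>S6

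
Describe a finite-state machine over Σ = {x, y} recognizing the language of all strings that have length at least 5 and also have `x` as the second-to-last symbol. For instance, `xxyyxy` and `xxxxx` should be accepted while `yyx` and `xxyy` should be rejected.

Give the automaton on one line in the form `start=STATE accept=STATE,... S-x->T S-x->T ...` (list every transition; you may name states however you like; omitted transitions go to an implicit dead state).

Handle the two conditions separately and then intersect. One (7 states) tracks the input length, saturating at 6; the other (7 states) tracks the last 2 symbols read. Each combined state is a pair, one component from each; accept when both components accept.
       x  y 
>  A   B  C 
   B   D  E 
   C   F  G 
   D   H  I 
   E   J  K 
   F   H  I 
   G   J  K 
   H   L  M 
   I   N  O 
   J   L  M 
   K   N  O 
   L   P  Q 
   M   R  S 
   N   P  Q 
   O   R  S 
 * P   T  U 
 * Q   V  W 
   R   T  U 
   S   V  W 
 * T   T  U 
 * U   V  W 
   V   T  U 
   W   V  W 
(> = start, * = accepting)

start=A accept=P,Q,T,U A-x->B A-y->C B-x->D B-y->E C-x->F C-y->G D-x->H D-y->I E-x->J E-y->K F-x->H F-y->I G-x->J G-y->K H-x->L H-y->M I-x->N I-y->O J-x->L J-y->M K-x->N K-y->O L-x->P L-y->Q M-x->R M-y->S N-x->P N-y->Q O-x->R O-y->S P-x->T P-y->U Q-x->V Q-y->W R-x->T R-y->U S-x->V S-y->W T-x->T T-y->U U-x->V U-y->W V-x->T V-y->U W-x->V W-y->W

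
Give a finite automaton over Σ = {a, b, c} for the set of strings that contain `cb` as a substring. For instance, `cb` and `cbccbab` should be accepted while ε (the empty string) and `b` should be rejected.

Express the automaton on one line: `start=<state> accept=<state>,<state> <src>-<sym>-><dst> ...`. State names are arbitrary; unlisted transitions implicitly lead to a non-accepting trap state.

start=s0 accept=s2 s0-a->s0 s0-b->s0 s0-c->s1 s1-a->s0 s1-b->s2 s1-c->s1 s2-a->s2 s2-b->s2 s2-c->s2

States s0..s1 record the length of the longest prefix of `cb` that matches the current input suffix. Reaching s2 means `cb` has been seen, and we stay there forever. Accept from s2.
A 3-state machine:
        a   b   c  
>  s0   s0  s0  s1 
   s1   s0  s2  s1 
 * s2   s2  s2  s2 
(> = start, * = accepting)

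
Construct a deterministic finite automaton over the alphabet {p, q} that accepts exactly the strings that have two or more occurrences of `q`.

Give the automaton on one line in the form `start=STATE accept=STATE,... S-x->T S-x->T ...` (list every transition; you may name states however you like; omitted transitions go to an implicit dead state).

Count `q`s, saturating at 3: states A through C mean 0 through 2 `q`s seen; D means more than 2. Each `q` increments (capped at D); other symbols loop. Accept from {C, D}.
4 states suffice.
       p  q 
>  A   A  B 
   B   B  C 
 * C   C  D 
 * D   D  D 
(> = start, * = accepting)

start=A accept=C,D A-p->A A-q->B B-p->B B-q->C C-p->C C-q->D D-p->D D-q->D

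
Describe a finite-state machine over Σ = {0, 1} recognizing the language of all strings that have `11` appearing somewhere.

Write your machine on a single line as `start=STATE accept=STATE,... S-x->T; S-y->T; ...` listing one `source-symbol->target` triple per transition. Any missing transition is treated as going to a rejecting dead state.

Track how much of `11` has been matched so far: state A is no progress, C is the absorbing accept state reached once `11` has occurred. Intermediate states record partial matches; on a mismatch, fall back to the longest reusable overlap.
3 states suffice.
       0  1 
>  A   A  B 
   B   A  C 
 * C   C  C 
(> = start, * = accepting)

start=A; accept=C; A-0->A; A-1->B; B-0->A; B-1->C; C-0->C; C-1->C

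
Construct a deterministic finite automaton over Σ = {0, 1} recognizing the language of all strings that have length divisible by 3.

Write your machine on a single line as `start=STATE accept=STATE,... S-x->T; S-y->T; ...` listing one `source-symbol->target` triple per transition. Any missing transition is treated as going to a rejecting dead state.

Count input length modulo 3: every symbol advances one step around the cycle A → B → C → A. Accept at A.
       0  1 
>* A   B  B 
   B   C  C 
   C   A  A 
(> = start, * = accepting)

start=A; accept=A; A-0->B; A-1->B; B-0->C; B-1->C; C-0->A; C-1->A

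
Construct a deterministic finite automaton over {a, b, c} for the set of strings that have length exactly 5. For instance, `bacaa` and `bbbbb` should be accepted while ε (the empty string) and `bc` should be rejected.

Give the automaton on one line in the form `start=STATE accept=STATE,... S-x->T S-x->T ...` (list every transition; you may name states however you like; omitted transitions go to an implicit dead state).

Count input length up to 6: every symbol moves from q0 toward q6, which means 'more than 5' and absorbs. Accept from {q5}.
        a   b   c  
>  q0   q1  q1  q1 
   q1   q2  q2  q2 
   q2   q3  q3  q3 
   q3   q4  q4  q4 
   q4   q5  q5  q5 
 * q5   q6  q6  q6 
   q6   q6  q6  q6 
(> = start, * = accepting)

start=q0 accept=q5 q0-a->q1 q0-b->q1 q0-c->q1 q1-a->q2 q1-b->q2 q1-c->q2 q2-a->q3 q2-b->q3 q2-c->q3 q3-a->q4 q3-b->q4 q3-c->q4 q4-a->q5 q4-b->q5 q4-c->q5 q5-a->q6 q5-b->q6 q5-c->q6 q6-a->q6 q6-b->q6 q6-c->q6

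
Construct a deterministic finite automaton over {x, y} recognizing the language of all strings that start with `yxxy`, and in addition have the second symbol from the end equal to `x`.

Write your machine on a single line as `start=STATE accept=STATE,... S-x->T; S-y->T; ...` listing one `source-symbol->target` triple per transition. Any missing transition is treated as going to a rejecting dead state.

Handle the two conditions separately and then intersect. The first has 6 states tracking whether the input so far still matches the prefix `yxxy`; the second has 7 states tracking the last 2 symbols read. A product state is a pair (one from each), accepting exactly when both do. After merging equivalent states the machine shrinks.
        x   y  
>  q0   q1  q2 
   q1   q1  q1 
   q2   q3  q1 
   q3   q4  q1 
   q4   q1  q5 
 * q5   q6  q7 
   q6   q8  q5 
   q7   q6  q7 
 * q8   q8  q5 
(> = start, * = accepting)

start=q0; accept=q5,q8; q0-x->q1; q0-y->q2; q1-x->q1; q1-y->q1; q2-x->q3; q2-y->q1; q3-x->q4; q3-y->q1; q4-x->q1; q4-y->q5; q5-x->q6; q5-y->q7; q6-x->q8; q6-y->q5; q7-x->q6; q7-y->q7; q8-x->q8; q8-y->q5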